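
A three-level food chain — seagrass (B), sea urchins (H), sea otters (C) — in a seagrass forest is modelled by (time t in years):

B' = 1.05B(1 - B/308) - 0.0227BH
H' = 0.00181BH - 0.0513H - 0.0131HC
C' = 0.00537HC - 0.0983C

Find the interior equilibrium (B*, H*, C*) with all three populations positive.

B* ≈ 186, H* ≈ 18.3, C* ≈ 21.8

From dC/dt = 0: 0.00537H* = 0.0983, so H* = 18.3.
From dB/dt = 0: 1.05(1 - B*/308) = 0.0227·18.3, giving B* = 308·(1 - 0.396) = 186.
From dH/dt = 0: 0.00181·186 - 0.0513 = 0.0131C*, so C* = 0.286/0.0131 = 21.8.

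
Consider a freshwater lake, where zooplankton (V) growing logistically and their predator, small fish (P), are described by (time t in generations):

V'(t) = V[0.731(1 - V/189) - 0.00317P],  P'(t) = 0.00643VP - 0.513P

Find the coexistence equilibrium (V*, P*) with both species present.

V* ≈ 79.8, P* ≈ 133

From dP/dt = 0 with P > 0: 0.00643V* = 0.513, so V* = 79.8.
Substitute into dV/dt = 0: 0.731(1 - 79.8/189) = 0.00317P*.
The bracket is 0.578, giving P* = 0.422/0.00317 = 133.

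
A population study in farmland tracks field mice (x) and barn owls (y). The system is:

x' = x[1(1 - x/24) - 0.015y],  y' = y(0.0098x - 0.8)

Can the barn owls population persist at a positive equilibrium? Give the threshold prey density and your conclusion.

The predator equation gives dy/dt > 0 only when x > 0.8/0.0098 = 81.6.
Without the predator, x → K = 24. Since 24 < 81.6, the predator cannot invade.

Threshold x = 81.6; K < 81.6, so no, the predator goes extinct.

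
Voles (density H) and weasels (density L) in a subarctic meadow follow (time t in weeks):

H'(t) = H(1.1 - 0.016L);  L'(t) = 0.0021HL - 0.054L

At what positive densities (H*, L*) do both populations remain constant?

Set dL/dt = 0 with L > 0: 0.0021H - 0.054 = 0, so H* = 0.054/0.0021 = 25.7.
Set dH/dt = 0 with H > 0: 1.1 - 0.016L = 0, so L* = 1.1/0.016 = 68.8.

H* ≈ 25.7, L* ≈ 68.8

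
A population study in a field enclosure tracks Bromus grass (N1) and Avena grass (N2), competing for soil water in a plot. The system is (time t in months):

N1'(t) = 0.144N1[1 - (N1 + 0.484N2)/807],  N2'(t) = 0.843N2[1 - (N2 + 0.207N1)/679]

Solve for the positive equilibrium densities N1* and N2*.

N1* ≈ 532, N2* ≈ 569

Setting both brackets to zero gives the nullclines N1 + 0.484N2 = 807 and 0.207N1 + N2 = 679.
Substituting N2 = 679 - 0.207N1 into the first: N1(1 - 0.484·0.207) = 807 - 0.484·679.
So N1* = 478/0.9 = 532, and then N2* = 679 - 0.207·532 = 569.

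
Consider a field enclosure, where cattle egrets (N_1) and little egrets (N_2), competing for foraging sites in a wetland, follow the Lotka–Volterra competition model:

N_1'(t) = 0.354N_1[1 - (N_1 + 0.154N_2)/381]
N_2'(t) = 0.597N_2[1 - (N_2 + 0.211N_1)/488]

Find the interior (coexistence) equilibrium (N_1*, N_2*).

N_1* ≈ 316, N_2* ≈ 421

Setting both brackets to zero gives the nullclines N_1 + 0.154N_2 = 381 and 0.211N_1 + N_2 = 488.
Substituting N_2 = 488 - 0.211N_1 into the first: N_1(1 - 0.154·0.211) = 381 - 0.154·488.
So N_1* = 306/0.968 = 316, and then N_2* = 488 - 0.211·316 = 421.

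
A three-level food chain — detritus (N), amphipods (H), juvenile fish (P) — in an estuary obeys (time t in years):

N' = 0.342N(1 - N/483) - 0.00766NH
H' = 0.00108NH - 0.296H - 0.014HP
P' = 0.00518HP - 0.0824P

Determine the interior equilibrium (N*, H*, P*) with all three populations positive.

N* ≈ 311, H* ≈ 15.9, P* ≈ 2.84

From dP/dt = 0: 0.00518H* = 0.0824, so H* = 15.9.
From dN/dt = 0: 0.342(1 - N*/483) = 0.00766·15.9, giving N* = 483·(1 - 0.356) = 311.
From dH/dt = 0: 0.00108·311 - 0.296 = 0.014P*, so P* = 0.0398/0.014 = 2.84.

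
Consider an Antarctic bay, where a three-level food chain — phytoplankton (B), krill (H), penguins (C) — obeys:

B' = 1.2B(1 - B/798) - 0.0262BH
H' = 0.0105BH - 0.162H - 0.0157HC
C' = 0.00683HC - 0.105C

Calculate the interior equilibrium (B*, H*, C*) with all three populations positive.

B* ≈ 530, H* ≈ 15.4, C* ≈ 344

From dC/dt = 0: 0.00683H* = 0.105, so H* = 15.4.
From dB/dt = 0: 1.2(1 - B*/798) = 0.0262·15.4, giving B* = 798·(1 - 0.336) = 530.
From dH/dt = 0: 0.0105·530 - 0.162 = 0.0157C*, so C* = 5.4/0.0157 = 344.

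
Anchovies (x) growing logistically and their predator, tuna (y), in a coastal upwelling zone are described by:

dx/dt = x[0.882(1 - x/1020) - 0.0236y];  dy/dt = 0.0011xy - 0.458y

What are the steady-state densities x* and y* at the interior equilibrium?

From dy/dt = 0 with y > 0: 0.0011x* = 0.458, so x* = 416.
Substitute into dx/dt = 0: 0.882(1 - 416/1020) = 0.0236y*.
The bracket is 0.592, giving y* = 0.522/0.0236 = 22.1.

x* ≈ 416, y* ≈ 22.1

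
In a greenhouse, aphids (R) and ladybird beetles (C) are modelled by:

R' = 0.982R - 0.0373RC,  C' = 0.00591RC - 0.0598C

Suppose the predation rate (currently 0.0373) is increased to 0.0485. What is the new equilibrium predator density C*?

At the interior fixed point, setting dR/dt = 0 with R > 0 fixes C* = (prey growth rate)/(RC coefficient) — independent of the other coefficients.
With the change, C* = 0.982/0.0485 = 20.2; it falls from 26.3.

C* ≈ 20.2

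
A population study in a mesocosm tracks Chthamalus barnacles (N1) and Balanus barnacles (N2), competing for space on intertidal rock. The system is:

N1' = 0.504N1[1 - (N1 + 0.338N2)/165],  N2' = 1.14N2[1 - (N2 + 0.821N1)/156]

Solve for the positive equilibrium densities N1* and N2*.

Setting both brackets to zero gives the nullclines N1 + 0.338N2 = 165 and 0.821N1 + N2 = 156.
Substituting N2 = 156 - 0.821N1 into the first: N1(1 - 0.338·0.821) = 165 - 0.338·156.
So N1* = 112/0.723 = 155, and then N2* = 156 - 0.821·155 = 28.4.

N1* ≈ 155, N2* ≈ 28.4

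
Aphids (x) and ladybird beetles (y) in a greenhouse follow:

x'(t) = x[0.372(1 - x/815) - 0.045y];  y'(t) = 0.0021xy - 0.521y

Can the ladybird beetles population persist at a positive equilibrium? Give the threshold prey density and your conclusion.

Threshold x = 248; K > 248, so yes, the predator persists.

The predator equation gives dy/dt > 0 only when x > 0.521/0.0021 = 248.
Without the predator, x → K = 815. Since 815 > 248, the predator can invade and persist.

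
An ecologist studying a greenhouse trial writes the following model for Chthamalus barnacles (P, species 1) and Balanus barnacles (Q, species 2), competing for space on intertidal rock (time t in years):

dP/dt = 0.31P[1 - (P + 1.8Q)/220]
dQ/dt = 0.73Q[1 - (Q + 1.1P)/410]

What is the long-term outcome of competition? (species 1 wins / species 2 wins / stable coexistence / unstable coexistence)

Compare the nullcline intercepts: K1/α12 = 220/1.8 = 122 < K2 = 410; K2/α21 = 410/1.1 = 373 > K1 = 220.
Since the inequalities point opposite ways, species 2 can invade but species 1 cannot.

species 2 excludes species 1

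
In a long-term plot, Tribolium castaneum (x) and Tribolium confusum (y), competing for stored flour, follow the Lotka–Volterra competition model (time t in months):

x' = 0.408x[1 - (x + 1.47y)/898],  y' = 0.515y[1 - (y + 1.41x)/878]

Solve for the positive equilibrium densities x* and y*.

Setting both brackets to zero gives the nullclines x + 1.47y = 898 and 1.41x + y = 878.
Substituting y = 878 - 1.41x into the first: x(1 - 1.47·1.41) = 898 - 1.47·878.
So x* = -393/-1.07 = 366, and then y* = 878 - 1.41·366 = 362.

x* ≈ 366, y* ≈ 362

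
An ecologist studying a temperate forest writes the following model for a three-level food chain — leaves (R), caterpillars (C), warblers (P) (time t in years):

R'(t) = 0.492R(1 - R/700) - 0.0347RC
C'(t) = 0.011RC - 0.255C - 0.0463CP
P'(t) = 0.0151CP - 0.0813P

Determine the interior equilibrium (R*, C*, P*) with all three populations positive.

R* ≈ 434, C* ≈ 5.38, P* ≈ 97.6

From dP/dt = 0: 0.0151C* = 0.0813, so C* = 5.38.
From dR/dt = 0: 0.492(1 - R*/700) = 0.0347·5.38, giving R* = 700·(1 - 0.38) = 434.
From dC/dt = 0: 0.011·434 - 0.255 = 0.0463P*, so P* = 4.52/0.0463 = 97.6.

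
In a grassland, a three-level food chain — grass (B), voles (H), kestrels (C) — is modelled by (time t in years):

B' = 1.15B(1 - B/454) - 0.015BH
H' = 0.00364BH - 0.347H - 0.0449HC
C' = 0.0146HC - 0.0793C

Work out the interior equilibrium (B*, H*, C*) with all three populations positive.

From dC/dt = 0: 0.0146H* = 0.0793, so H* = 5.43.
From dB/dt = 0: 1.15(1 - B*/454) = 0.015·5.43, giving B* = 454·(1 - 0.0708) = 422.
From dH/dt = 0: 0.00364·422 - 0.347 = 0.0449C*, so C* = 1.19/0.0449 = 26.5.

B* ≈ 422, H* ≈ 5.43, C* ≈ 26.5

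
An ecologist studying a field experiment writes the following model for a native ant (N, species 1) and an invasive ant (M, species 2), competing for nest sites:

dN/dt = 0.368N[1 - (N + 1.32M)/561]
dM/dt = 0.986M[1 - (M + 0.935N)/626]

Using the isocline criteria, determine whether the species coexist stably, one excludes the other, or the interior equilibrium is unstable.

species 2 excludes species 1

Compare the nullcline intercepts: K1/α12 = 561/1.32 = 425 < K2 = 626; K2/α21 = 626/0.935 = 670 > K1 = 561.
Since the inequalities point opposite ways, species 2 can invade but species 1 cannot.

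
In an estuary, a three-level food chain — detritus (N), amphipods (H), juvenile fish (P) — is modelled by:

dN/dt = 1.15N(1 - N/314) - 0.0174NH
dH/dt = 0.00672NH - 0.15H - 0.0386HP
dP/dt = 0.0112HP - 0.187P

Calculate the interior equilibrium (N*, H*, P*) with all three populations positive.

From dP/dt = 0: 0.0112H* = 0.187, so H* = 16.7.
From dN/dt = 0: 1.15(1 - N*/314) = 0.0174·16.7, giving N* = 314·(1 - 0.253) = 235.
From dH/dt = 0: 0.00672·235 - 0.15 = 0.0386P*, so P* = 1.43/0.0386 = 37.

N* ≈ 235, H* ≈ 16.7, P* ≈ 37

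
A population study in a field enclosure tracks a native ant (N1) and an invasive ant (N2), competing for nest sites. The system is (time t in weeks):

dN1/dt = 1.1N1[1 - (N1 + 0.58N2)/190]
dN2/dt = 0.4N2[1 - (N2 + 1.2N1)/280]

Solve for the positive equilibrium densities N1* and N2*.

Setting both brackets to zero gives the nullclines N1 + 0.58N2 = 190 and 1.2N1 + N2 = 280.
Substituting N2 = 280 - 1.2N1 into the first: N1(1 - 0.58·1.2) = 190 - 0.58·280.
So N1* = 27.6/0.304 = 90.8, and then N2* = 280 - 1.2·90.8 = 171.

N1* ≈ 90.8, N2* ≈ 171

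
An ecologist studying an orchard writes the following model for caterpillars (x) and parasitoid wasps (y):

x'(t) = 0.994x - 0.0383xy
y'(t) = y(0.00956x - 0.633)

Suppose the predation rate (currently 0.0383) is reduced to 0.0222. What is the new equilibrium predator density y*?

y* ≈ 44.8

At the interior fixed point, setting dx/dt = 0 with x > 0 fixes y* = (prey growth rate)/(xy coefficient) — independent of the other coefficients.
With the change, y* = 0.994/0.0222 = 44.8; it rises from 26.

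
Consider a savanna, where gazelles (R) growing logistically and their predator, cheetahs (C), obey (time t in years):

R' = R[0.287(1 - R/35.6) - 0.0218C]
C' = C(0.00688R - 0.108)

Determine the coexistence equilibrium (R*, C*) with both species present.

R* ≈ 15.7, C* ≈ 7.36

From dC/dt = 0 with C > 0: 0.00688R* = 0.108, so R* = 15.7.
Substitute into dR/dt = 0: 0.287(1 - 15.7/35.6) = 0.0218C*.
The bracket is 0.559, giving C* = 0.16/0.0218 = 7.36.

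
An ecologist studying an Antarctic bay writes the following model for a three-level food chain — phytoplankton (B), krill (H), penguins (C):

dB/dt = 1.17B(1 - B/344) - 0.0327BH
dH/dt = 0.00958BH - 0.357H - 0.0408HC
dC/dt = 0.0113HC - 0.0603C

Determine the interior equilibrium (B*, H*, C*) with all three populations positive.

B* ≈ 293, H* ≈ 5.34, C* ≈ 60

From dC/dt = 0: 0.0113H* = 0.0603, so H* = 5.34.
From dB/dt = 0: 1.17(1 - B*/344) = 0.0327·5.34, giving B* = 344·(1 - 0.149) = 293.
From dH/dt = 0: 0.00958·293 - 0.357 = 0.0408C*, so C* = 2.45/0.0408 = 60.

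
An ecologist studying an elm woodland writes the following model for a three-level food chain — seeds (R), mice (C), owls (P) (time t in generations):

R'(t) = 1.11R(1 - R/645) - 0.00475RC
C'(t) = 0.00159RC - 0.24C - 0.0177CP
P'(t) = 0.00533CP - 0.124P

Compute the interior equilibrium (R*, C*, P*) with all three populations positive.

R* ≈ 581, C* ≈ 23.3, P* ≈ 38.6

From dP/dt = 0: 0.00533C* = 0.124, so C* = 23.3.
From dR/dt = 0: 1.11(1 - R*/645) = 0.00475·23.3, giving R* = 645·(1 - 0.0996) = 581.
From dC/dt = 0: 0.00159·581 - 0.24 = 0.0177P*, so P* = 0.683/0.0177 = 38.6.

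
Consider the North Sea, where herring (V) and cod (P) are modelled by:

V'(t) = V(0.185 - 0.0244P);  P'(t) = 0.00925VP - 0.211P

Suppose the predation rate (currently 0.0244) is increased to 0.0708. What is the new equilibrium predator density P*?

P* ≈ 2.61

At the interior fixed point, setting dV/dt = 0 with V > 0 fixes P* = (prey growth rate)/(VP coefficient) — independent of the other coefficients.
With the change, P* = 0.185/0.0708 = 2.61; it falls from 7.58.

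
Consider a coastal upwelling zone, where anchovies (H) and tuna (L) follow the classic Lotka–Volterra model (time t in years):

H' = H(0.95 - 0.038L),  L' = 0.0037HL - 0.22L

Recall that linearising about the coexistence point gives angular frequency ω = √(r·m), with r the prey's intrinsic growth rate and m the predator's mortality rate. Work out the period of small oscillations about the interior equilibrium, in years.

Here r = 0.95 and m = 0.22, so r·m = 0.209.
ω = √0.209 = 0.457 per year, hence T = 2π/ω ≈ 13.7 years.

T ≈ 13.7 years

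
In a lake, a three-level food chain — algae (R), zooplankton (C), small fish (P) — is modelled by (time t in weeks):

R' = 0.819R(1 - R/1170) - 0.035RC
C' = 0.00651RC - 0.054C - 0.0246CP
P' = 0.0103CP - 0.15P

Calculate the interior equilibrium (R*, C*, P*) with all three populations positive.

From dP/dt = 0: 0.0103C* = 0.15, so C* = 14.6.
From dR/dt = 0: 0.819(1 - R*/1170) = 0.035·14.6, giving R* = 1170·(1 - 0.622) = 442.
From dC/dt = 0: 0.00651·442 - 0.054 = 0.0246P*, so P* = 2.82/0.0246 = 115.

R* ≈ 442, C* ≈ 14.6, P* ≈ 115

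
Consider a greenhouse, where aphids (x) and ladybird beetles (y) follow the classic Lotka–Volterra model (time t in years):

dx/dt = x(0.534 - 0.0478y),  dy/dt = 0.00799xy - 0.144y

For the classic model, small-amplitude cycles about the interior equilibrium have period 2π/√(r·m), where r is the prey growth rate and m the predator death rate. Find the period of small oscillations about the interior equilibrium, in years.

Here r = 0.534 and m = 0.144, so r·m = 0.0769.
ω = √0.0769 = 0.277 per year, hence T = 2π/ω ≈ 22.7 years.

T ≈ 22.7 years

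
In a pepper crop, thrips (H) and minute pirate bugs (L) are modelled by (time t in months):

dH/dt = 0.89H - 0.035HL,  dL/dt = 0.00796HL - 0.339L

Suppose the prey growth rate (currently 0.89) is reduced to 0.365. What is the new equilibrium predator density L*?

L* ≈ 10.4

At the interior fixed point, setting dH/dt = 0 with H > 0 fixes L* = (prey growth rate)/(HL coefficient) — independent of the other coefficients.
With the change, L* = 0.365/0.035 = 10.4; it falls from 25.4.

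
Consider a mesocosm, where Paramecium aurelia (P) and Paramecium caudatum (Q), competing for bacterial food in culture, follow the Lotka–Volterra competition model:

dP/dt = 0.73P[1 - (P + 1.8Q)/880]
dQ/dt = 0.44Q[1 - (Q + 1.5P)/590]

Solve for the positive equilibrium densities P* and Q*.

P* ≈ 107, Q* ≈ 429

Setting both brackets to zero gives the nullclines P + 1.8Q = 880 and 1.5P + Q = 590.
Substituting Q = 590 - 1.5P into the first: P(1 - 1.8·1.5) = 880 - 1.8·590.
So P* = -182/-1.7 = 107, and then Q* = 590 - 1.5·107 = 429.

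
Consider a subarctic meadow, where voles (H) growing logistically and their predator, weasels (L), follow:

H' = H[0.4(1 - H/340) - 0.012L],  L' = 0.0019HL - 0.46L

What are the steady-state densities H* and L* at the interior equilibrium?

From dL/dt = 0 with L > 0: 0.0019H* = 0.46, so H* = 242.
Substitute into dH/dt = 0: 0.4(1 - 242/340) = 0.012L*.
The bracket is 0.288, giving L* = 0.115/0.012 = 9.6.

H* ≈ 242, L* ≈ 9.6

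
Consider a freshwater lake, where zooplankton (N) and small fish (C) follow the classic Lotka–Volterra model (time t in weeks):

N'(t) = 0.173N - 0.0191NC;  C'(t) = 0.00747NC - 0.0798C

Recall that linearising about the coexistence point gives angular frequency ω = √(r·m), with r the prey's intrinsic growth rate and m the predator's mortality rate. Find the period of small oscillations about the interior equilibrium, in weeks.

T ≈ 53.5 weeks

Here r = 0.173 and m = 0.0798, so r·m = 0.0138.
ω = √0.0138 = 0.117 per week, hence T = 2π/ω ≈ 53.5 weeks.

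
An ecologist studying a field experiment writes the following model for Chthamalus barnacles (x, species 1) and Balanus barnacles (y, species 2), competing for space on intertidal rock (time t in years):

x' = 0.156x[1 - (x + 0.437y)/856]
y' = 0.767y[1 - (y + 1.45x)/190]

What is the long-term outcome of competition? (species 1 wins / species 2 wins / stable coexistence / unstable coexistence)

species 1 excludes species 2

Compare the nullcline intercepts: K1/α12 = 856/0.437 = 1960 > K2 = 190; K2/α21 = 190/1.45 = 131 < K1 = 856.
Since the inequalities point opposite ways, species 1 can invade but species 2 cannot.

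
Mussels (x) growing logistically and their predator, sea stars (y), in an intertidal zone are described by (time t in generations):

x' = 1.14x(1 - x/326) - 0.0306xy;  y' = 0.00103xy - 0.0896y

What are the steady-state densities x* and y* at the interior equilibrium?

x* ≈ 87, y* ≈ 27.3

From dy/dt = 0 with y > 0: 0.00103x* = 0.0896, so x* = 87.
Substitute into dx/dt = 0: 1.14(1 - 87/326) = 0.0306y*.
The bracket is 0.733, giving y* = 0.836/0.0306 = 27.3.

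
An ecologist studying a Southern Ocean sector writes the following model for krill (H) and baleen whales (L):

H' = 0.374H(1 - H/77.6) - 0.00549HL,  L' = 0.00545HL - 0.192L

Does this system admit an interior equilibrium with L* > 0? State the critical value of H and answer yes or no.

The predator equation gives dL/dt > 0 only when H > 0.192/0.00545 = 35.2.
Without the predator, H → K = 77.6. Since 77.6 > 35.2, the predator can invade and persist.

Threshold H = 35.2; K > 35.2, so yes, the predator persists.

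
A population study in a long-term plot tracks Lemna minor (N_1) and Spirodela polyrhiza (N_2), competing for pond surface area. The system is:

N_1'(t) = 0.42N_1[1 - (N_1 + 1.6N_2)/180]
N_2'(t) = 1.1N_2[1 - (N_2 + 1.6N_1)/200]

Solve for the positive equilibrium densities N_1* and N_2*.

N_1* ≈ 89.7, N_2* ≈ 56.4

Setting both brackets to zero gives the nullclines N_1 + 1.6N_2 = 180 and 1.6N_1 + N_2 = 200.
Substituting N_2 = 200 - 1.6N_1 into the first: N_1(1 - 1.6·1.6) = 180 - 1.6·200.
So N_1* = -140/-1.56 = 89.7, and then N_2* = 200 - 1.6·89.7 = 56.4.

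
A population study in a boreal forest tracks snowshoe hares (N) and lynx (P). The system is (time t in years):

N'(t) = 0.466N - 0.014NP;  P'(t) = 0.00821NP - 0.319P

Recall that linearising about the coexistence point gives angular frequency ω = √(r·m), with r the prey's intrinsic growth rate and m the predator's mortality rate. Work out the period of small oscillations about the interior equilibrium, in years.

T ≈ 16.3 years

Here r = 0.466 and m = 0.319, so r·m = 0.149.
ω = √0.149 = 0.386 per year, hence T = 2π/ω ≈ 16.3 years.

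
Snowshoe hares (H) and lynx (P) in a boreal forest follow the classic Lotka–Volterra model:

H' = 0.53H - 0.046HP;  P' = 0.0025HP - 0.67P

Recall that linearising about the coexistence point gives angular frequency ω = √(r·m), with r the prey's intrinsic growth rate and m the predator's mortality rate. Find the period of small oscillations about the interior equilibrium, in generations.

T ≈ 10.5 generations

Here r = 0.53 and m = 0.67, so r·m = 0.355.
ω = √0.355 = 0.596 per generation, hence T = 2π/ω ≈ 10.5 generations.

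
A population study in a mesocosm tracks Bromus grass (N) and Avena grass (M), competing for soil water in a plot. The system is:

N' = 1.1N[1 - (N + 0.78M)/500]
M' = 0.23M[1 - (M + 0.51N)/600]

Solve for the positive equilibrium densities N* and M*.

N* ≈ 53.1, M* ≈ 573

Setting both brackets to zero gives the nullclines N + 0.78M = 500 and 0.51N + M = 600.
Substituting M = 600 - 0.51N into the first: N(1 - 0.78·0.51) = 500 - 0.78·600.
So N* = 32/0.602 = 53.1, and then M* = 600 - 0.51·53.1 = 573.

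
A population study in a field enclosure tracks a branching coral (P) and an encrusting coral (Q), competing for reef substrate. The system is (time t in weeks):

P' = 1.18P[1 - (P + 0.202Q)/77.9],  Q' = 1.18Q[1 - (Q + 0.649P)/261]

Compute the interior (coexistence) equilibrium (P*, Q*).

P* ≈ 29, Q* ≈ 242

Setting both brackets to zero gives the nullclines P + 0.202Q = 77.9 and 0.649P + Q = 261.
Substituting Q = 261 - 0.649P into the first: P(1 - 0.202·0.649) = 77.9 - 0.202·261.
So P* = 25.2/0.869 = 29, and then Q* = 261 - 0.649·29 = 242.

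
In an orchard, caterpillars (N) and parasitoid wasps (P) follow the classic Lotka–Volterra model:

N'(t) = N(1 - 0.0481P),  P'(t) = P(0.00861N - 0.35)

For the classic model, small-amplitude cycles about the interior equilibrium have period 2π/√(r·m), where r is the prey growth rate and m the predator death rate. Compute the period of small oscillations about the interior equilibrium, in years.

Here r = 1 and m = 0.35, so r·m = 0.35.
ω = √0.35 = 0.592 per year, hence T = 2π/ω ≈ 10.6 years.

T ≈ 10.6 years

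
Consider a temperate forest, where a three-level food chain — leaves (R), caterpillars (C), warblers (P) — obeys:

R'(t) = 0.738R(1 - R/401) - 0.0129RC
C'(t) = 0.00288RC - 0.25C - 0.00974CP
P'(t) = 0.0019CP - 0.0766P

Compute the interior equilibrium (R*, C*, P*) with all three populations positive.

R* ≈ 118, C* ≈ 40.3, P* ≈ 9.35

From dP/dt = 0: 0.0019C* = 0.0766, so C* = 40.3.
From dR/dt = 0: 0.738(1 - R*/401) = 0.0129·40.3, giving R* = 401·(1 - 0.705) = 118.
From dC/dt = 0: 0.00288·118 - 0.25 = 0.00974P*, so P* = 0.091/0.00974 = 9.35.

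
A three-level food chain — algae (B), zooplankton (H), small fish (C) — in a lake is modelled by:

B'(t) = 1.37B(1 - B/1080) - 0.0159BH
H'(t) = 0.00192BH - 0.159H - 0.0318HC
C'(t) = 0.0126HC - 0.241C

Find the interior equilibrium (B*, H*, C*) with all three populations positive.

B* ≈ 840, H* ≈ 19.1, C* ≈ 45.7

From dC/dt = 0: 0.0126H* = 0.241, so H* = 19.1.
From dB/dt = 0: 1.37(1 - B*/1080) = 0.0159·19.1, giving B* = 1080·(1 - 0.222) = 840.
From dH/dt = 0: 0.00192·840 - 0.159 = 0.0318C*, so C* = 1.45/0.0318 = 45.7.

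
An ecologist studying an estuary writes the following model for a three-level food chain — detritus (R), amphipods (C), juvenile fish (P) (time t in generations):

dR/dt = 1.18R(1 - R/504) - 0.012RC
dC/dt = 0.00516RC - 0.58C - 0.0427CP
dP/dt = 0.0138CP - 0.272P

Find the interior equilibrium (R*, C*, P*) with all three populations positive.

R* ≈ 403, C* ≈ 19.7, P* ≈ 35.1

From dP/dt = 0: 0.0138C* = 0.272, so C* = 19.7.
From dR/dt = 0: 1.18(1 - R*/504) = 0.012·19.7, giving R* = 504·(1 - 0.2) = 403.
From dC/dt = 0: 0.00516·403 - 0.58 = 0.0427P*, so P* = 1.5/0.0427 = 35.1.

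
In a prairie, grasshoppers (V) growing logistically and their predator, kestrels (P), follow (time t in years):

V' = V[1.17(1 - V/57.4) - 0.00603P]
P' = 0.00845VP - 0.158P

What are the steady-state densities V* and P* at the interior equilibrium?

V* ≈ 18.7, P* ≈ 131

From dP/dt = 0 with P > 0: 0.00845V* = 0.158, so V* = 18.7.
Substitute into dV/dt = 0: 1.17(1 - 18.7/57.4) = 0.00603P*.
The bracket is 0.674, giving P* = 0.789/0.00603 = 131.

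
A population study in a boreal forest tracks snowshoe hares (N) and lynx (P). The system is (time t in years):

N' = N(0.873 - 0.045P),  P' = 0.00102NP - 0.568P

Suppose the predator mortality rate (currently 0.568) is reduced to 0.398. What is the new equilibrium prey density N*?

At the interior fixed point, setting dP/dt = 0 with P > 0 fixes N* = (predator death rate)/(NP coefficient) — independent of the other coefficients.
With the change, N* = 0.398/0.00102 = 390; it falls from 557.

N* ≈ 390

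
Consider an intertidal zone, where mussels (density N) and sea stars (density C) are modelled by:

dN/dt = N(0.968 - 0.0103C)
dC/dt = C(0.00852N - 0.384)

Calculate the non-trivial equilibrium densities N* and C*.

N* ≈ 45.1, C* ≈ 94

Set dC/dt = 0 with C > 0: 0.00852N - 0.384 = 0, so N* = 0.384/0.00852 = 45.1.
Set dN/dt = 0 with N > 0: 0.968 - 0.0103C = 0, so C* = 0.968/0.0103 = 94.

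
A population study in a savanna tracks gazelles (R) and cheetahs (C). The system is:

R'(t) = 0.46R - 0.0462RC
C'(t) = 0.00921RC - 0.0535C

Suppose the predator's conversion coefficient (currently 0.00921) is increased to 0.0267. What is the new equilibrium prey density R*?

R* ≈ 2

At the interior fixed point, setting dC/dt = 0 with C > 0 fixes R* = (predator death rate)/(RC coefficient) — independent of the other coefficients.
With the change, R* = 0.0535/0.0267 = 2; it falls from 5.81.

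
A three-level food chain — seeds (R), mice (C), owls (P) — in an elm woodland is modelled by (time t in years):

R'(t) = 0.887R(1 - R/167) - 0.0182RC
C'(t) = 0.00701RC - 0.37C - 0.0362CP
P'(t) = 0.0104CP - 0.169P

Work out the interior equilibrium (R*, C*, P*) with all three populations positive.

From dP/dt = 0: 0.0104C* = 0.169, so C* = 16.3.
From dR/dt = 0: 0.887(1 - R*/167) = 0.0182·16.3, giving R* = 167·(1 - 0.333) = 111.
From dC/dt = 0: 0.00701·111 - 0.37 = 0.0362P*, so P* = 0.41/0.0362 = 11.3.

R* ≈ 111, C* ≈ 16.3, P* ≈ 11.3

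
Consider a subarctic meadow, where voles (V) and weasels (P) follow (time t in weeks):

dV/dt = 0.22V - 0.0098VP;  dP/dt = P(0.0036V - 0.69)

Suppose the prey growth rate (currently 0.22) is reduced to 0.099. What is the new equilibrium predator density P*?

At the interior fixed point, setting dV/dt = 0 with V > 0 fixes P* = (prey growth rate)/(VP coefficient) — independent of the other coefficients.
With the change, P* = 0.099/0.0098 = 10.1; it falls from 22.4.

P* ≈ 10.1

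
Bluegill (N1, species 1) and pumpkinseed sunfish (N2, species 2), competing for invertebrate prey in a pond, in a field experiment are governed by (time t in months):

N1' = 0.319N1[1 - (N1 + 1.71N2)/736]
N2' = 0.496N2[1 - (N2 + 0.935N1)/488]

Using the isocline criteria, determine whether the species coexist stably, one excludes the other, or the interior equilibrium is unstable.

unstable coexistence (outcome depends on initial conditions)

Compare the nullcline intercepts: K1/α12 = 736/1.71 = 430 < K2 = 488; K2/α21 = 488/0.935 = 522 < K1 = 736.
Since both are reversed, neither can invade when rare; the interior point is a saddle.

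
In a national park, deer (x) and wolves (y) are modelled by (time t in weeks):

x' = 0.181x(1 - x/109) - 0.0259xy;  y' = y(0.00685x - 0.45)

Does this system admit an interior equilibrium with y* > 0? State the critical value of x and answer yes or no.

Threshold x = 65.7; K > 65.7, so yes, the predator persists.

The predator equation gives dy/dt > 0 only when x > 0.45/0.00685 = 65.7.
Without the predator, x → K = 109. Since 109 > 65.7, the predator can invade and persist.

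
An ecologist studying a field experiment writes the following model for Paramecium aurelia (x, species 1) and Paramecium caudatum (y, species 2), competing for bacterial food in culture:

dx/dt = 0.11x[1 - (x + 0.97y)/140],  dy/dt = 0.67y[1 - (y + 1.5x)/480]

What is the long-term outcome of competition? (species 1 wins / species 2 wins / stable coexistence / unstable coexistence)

Compare the nullcline intercepts: K1/α12 = 140/0.97 = 144 < K2 = 480; K2/α21 = 480/1.5 = 320 > K1 = 140.
Since the inequalities point opposite ways, species 2 can invade but species 1 cannot.

species 2 excludes species 1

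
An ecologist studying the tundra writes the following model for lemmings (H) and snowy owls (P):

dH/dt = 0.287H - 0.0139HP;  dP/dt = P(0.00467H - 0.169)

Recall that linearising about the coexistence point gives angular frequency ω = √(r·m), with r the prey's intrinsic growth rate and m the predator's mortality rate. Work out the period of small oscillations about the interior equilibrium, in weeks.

T ≈ 28.5 weeks

Here r = 0.287 and m = 0.169, so r·m = 0.0485.
ω = √0.0485 = 0.22 per week, hence T = 2π/ω ≈ 28.5 weeks.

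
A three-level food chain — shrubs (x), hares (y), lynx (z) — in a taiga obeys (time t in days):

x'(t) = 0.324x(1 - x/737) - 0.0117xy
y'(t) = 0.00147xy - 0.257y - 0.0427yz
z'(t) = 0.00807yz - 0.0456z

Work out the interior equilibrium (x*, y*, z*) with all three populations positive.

From dz/dt = 0: 0.00807y* = 0.0456, so y* = 5.65.
From dx/dt = 0: 0.324(1 - x*/737) = 0.0117·5.65, giving x* = 737·(1 - 0.204) = 587.
From dy/dt = 0: 0.00147·587 - 0.257 = 0.0427z*, so z* = 0.605/0.0427 = 14.2.

x* ≈ 587, y* ≈ 5.65, z* ≈ 14.2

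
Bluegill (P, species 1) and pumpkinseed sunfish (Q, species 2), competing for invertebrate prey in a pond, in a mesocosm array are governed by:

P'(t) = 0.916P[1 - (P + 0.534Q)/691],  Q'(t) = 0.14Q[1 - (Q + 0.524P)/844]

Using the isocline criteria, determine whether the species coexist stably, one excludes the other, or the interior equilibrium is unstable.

Compare the nullcline intercepts: K1/α12 = 691/0.534 = 1290 > K2 = 844; K2/α21 = 844/0.524 = 1610 > K1 = 691.
Since both inequalities hold, each species can invade when rare, so the interior equilibrium is stable.

stable coexistence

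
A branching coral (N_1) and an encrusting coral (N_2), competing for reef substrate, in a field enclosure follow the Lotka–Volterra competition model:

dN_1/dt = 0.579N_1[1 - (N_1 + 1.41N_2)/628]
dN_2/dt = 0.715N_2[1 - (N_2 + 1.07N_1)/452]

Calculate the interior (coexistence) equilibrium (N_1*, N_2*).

Setting both brackets to zero gives the nullclines N_1 + 1.41N_2 = 628 and 1.07N_1 + N_2 = 452.
Substituting N_2 = 452 - 1.07N_1 into the first: N_1(1 - 1.41·1.07) = 628 - 1.41·452.
So N_1* = -9.32/-0.509 = 18.3, and then N_2* = 452 - 1.07·18.3 = 432.

N_1* ≈ 18.3, N_2* ≈ 432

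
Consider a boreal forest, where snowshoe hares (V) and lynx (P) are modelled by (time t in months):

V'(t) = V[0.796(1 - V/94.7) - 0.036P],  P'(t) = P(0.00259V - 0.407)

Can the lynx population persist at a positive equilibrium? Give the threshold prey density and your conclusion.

The predator equation gives dP/dt > 0 only when V > 0.407/0.00259 = 157.
Without the predator, V → K = 94.7. Since 94.7 < 157, the predator cannot invade.

Threshold V = 157; K < 157, so no, the predator goes extinct.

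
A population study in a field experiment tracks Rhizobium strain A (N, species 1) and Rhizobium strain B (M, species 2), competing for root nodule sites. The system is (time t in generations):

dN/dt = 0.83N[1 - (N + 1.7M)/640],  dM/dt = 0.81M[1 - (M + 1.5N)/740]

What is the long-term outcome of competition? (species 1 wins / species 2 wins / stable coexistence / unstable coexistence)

Compare the nullcline intercepts: K1/α12 = 640/1.7 = 376 < K2 = 740; K2/α21 = 740/1.5 = 493 < K1 = 640.
Since both are reversed, neither can invade when rare; the interior point is a saddle.

unstable coexistence (outcome depends on initial conditions)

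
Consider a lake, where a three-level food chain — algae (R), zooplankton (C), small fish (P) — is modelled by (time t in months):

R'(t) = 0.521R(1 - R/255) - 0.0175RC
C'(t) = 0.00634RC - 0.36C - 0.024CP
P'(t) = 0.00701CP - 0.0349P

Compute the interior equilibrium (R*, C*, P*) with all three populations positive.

R* ≈ 212, C* ≈ 4.98, P* ≈ 41.1

From dP/dt = 0: 0.00701C* = 0.0349, so C* = 4.98.
From dR/dt = 0: 0.521(1 - R*/255) = 0.0175·4.98, giving R* = 255·(1 - 0.167) = 212.
From dC/dt = 0: 0.00634·212 - 0.36 = 0.024P*, so P* = 0.986/0.024 = 41.1.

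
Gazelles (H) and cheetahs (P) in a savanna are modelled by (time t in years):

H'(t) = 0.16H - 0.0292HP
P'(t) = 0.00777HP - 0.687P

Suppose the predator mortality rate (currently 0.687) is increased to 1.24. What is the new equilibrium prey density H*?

At the interior fixed point, setting dP/dt = 0 with P > 0 fixes H* = (predator death rate)/(HP coefficient) — independent of the other coefficients.
With the change, H* = 1.24/0.00777 = 160; it rises from 88.4.

H* ≈ 160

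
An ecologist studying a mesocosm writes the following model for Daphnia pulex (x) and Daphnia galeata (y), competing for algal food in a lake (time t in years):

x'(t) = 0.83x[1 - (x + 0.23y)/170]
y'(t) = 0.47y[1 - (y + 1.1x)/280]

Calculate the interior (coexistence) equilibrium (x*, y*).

Setting both brackets to zero gives the nullclines x + 0.23y = 170 and 1.1x + y = 280.
Substituting y = 280 - 1.1x into the first: x(1 - 0.23·1.1) = 170 - 0.23·280.
So x* = 106/0.747 = 141, and then y* = 280 - 1.1·141 = 124.

x* ≈ 141, y* ≈ 124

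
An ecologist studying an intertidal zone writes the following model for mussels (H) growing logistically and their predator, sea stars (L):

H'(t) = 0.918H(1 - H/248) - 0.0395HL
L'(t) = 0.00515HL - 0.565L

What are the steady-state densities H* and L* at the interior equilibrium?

H* ≈ 110, L* ≈ 13

From dL/dt = 0 with L > 0: 0.00515H* = 0.565, so H* = 110.
Substitute into dH/dt = 0: 0.918(1 - 110/248) = 0.0395L*.
The bracket is 0.558, giving L* = 0.512/0.0395 = 13.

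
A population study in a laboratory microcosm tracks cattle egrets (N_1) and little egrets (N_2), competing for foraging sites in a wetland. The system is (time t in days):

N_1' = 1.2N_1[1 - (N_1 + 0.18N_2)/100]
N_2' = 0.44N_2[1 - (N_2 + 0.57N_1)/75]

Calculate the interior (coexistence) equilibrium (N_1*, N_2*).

Setting both brackets to zero gives the nullclines N_1 + 0.18N_2 = 100 and 0.57N_1 + N_2 = 75.
Substituting N_2 = 75 - 0.57N_1 into the first: N_1(1 - 0.18·0.57) = 100 - 0.18·75.
So N_1* = 86.5/0.897 = 96.4, and then N_2* = 75 - 0.57·96.4 = 20.1.

N_1* ≈ 96.4, N_2* ≈ 20.1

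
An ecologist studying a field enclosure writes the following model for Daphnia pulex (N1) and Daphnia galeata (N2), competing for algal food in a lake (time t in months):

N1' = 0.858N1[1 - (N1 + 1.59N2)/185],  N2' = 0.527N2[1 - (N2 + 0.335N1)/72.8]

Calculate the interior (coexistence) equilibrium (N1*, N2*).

Setting both brackets to zero gives the nullclines N1 + 1.59N2 = 185 and 0.335N1 + N2 = 72.8.
Substituting N2 = 72.8 - 0.335N1 into the first: N1(1 - 1.59·0.335) = 185 - 1.59·72.8.
So N1* = 69.2/0.467 = 148, and then N2* = 72.8 - 0.335·148 = 23.2.

N1* ≈ 148, N2* ≈ 23.2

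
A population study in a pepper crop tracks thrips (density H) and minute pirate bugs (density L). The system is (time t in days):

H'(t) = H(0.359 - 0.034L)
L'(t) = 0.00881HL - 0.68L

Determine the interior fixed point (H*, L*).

Set dL/dt = 0 with L > 0: 0.00881H - 0.68 = 0, so H* = 0.68/0.00881 = 77.2.
Set dH/dt = 0 with H > 0: 0.359 - 0.034L = 0, so L* = 0.359/0.034 = 10.6.

H* ≈ 77.2, L* ≈ 10.6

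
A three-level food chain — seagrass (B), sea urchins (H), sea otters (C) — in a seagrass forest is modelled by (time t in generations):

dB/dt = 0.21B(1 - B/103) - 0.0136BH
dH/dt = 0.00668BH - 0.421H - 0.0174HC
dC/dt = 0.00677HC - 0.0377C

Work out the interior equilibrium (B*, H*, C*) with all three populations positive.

B* ≈ 65.9, H* ≈ 5.57, C* ≈ 1.09

From dC/dt = 0: 0.00677H* = 0.0377, so H* = 5.57.
From dB/dt = 0: 0.21(1 - B*/103) = 0.0136·5.57, giving B* = 103·(1 - 0.361) = 65.9.
From dH/dt = 0: 0.00668·65.9 - 0.421 = 0.0174C*, so C* = 0.0189/0.0174 = 1.09.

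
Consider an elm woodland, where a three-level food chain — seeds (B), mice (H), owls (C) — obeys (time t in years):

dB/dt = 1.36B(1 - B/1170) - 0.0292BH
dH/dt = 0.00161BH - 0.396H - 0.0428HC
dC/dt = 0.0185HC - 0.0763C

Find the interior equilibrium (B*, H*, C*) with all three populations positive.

B* ≈ 1070, H* ≈ 4.12, C* ≈ 30.9

From dC/dt = 0: 0.0185H* = 0.0763, so H* = 4.12.
From dB/dt = 0: 1.36(1 - B*/1170) = 0.0292·4.12, giving B* = 1170·(1 - 0.0886) = 1070.
From dH/dt = 0: 0.00161·1070 - 0.396 = 0.0428C*, so C* = 1.32/0.0428 = 30.9.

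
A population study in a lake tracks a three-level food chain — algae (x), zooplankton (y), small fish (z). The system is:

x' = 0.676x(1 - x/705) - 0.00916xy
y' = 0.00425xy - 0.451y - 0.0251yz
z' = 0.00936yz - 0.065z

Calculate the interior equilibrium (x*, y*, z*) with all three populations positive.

From dz/dt = 0: 0.00936y* = 0.065, so y* = 6.94.
From dx/dt = 0: 0.676(1 - x*/705) = 0.00916·6.94, giving x* = 705·(1 - 0.0941) = 639.
From dy/dt = 0: 0.00425·639 - 0.451 = 0.0251z*, so z* = 2.26/0.0251 = 90.2.

x* ≈ 639, y* ≈ 6.94, z* ≈ 90.2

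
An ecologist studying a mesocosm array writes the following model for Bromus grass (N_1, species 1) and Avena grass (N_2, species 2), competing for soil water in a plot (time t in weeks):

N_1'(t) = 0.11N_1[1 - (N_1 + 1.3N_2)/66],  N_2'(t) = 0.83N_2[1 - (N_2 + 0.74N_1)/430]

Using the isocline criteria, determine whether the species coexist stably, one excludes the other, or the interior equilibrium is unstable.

species 2 excludes species 1

Compare the nullcline intercepts: K1/α12 = 66/1.3 = 50.8 < K2 = 430; K2/α21 = 430/0.74 = 581 > K1 = 66.
Since the inequalities point opposite ways, species 2 can invade but species 1 cannot.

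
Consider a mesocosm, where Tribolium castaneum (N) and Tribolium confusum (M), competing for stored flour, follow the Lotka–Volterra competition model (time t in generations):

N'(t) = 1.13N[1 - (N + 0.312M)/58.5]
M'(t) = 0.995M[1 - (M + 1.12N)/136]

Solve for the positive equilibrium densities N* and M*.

N* ≈ 24.7, M* ≈ 108

Setting both brackets to zero gives the nullclines N + 0.312M = 58.5 and 1.12N + M = 136.
Substituting M = 136 - 1.12N into the first: N(1 - 0.312·1.12) = 58.5 - 0.312·136.
So N* = 16.1/0.651 = 24.7, and then M* = 136 - 1.12·24.7 = 108.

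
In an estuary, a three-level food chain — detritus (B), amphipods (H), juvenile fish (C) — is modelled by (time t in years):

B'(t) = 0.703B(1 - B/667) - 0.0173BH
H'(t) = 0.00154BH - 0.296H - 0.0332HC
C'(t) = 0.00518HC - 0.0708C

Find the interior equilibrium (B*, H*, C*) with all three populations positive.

B* ≈ 443, H* ≈ 13.7, C* ≈ 11.6

From dC/dt = 0: 0.00518H* = 0.0708, so H* = 13.7.
From dB/dt = 0: 0.703(1 - B*/667) = 0.0173·13.7, giving B* = 667·(1 - 0.336) = 443.
From dH/dt = 0: 0.00154·443 - 0.296 = 0.0332C*, so C* = 0.386/0.0332 = 11.6.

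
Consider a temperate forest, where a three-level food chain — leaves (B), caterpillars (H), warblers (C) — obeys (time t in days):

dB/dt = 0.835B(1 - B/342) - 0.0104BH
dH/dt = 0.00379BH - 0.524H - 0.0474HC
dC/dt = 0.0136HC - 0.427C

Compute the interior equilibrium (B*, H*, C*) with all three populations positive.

B* ≈ 208, H* ≈ 31.4, C* ≈ 5.6

From dC/dt = 0: 0.0136H* = 0.427, so H* = 31.4.
From dB/dt = 0: 0.835(1 - B*/342) = 0.0104·31.4, giving B* = 342·(1 - 0.391) = 208.
From dH/dt = 0: 0.00379·208 - 0.524 = 0.0474C*, so C* = 0.265/0.0474 = 5.6.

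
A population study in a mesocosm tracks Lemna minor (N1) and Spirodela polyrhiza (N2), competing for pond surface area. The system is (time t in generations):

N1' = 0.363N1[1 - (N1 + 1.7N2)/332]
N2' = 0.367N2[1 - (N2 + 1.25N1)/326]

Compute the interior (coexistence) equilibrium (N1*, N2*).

Setting both brackets to zero gives the nullclines N1 + 1.7N2 = 332 and 1.25N1 + N2 = 326.
Substituting N2 = 326 - 1.25N1 into the first: N1(1 - 1.7·1.25) = 332 - 1.7·326.
So N1* = -222/-1.12 = 198, and then N2* = 326 - 1.25·198 = 79.1.

N1* ≈ 198, N2* ≈ 79.1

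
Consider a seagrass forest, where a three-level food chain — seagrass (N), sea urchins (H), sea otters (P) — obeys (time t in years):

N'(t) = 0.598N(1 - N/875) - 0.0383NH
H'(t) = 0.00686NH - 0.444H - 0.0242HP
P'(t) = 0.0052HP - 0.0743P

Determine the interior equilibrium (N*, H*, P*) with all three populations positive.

N* ≈ 74.3, H* ≈ 14.3, P* ≈ 2.7

From dP/dt = 0: 0.0052H* = 0.0743, so H* = 14.3.
From dN/dt = 0: 0.598(1 - N*/875) = 0.0383·14.3, giving N* = 875·(1 - 0.915) = 74.3.
From dH/dt = 0: 0.00686·74.3 - 0.444 = 0.0242P*, so P* = 0.0654/0.0242 = 2.7.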